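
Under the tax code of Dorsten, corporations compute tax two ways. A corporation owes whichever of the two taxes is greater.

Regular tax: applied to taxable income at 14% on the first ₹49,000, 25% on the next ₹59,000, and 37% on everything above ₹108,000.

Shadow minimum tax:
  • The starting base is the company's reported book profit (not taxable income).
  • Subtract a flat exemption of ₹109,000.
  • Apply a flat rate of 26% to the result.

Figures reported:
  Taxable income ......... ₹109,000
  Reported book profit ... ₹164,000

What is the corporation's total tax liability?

₹21,980

Shadow minimum tax:
  Base (reported book profit): ₹164,000
  Less exemption ₹109,000 → base ₹55,000
  ₹55,000 × 26% = ₹14,300

Regular tax:
  ₹49,000 × 14% = ₹6,860
  ₹59,000 × 25% = ₹14,750
  ₹1,000 × 37% = ₹370
  → ₹21,980

₹21,980 > ₹14,300, so the regular tax governs.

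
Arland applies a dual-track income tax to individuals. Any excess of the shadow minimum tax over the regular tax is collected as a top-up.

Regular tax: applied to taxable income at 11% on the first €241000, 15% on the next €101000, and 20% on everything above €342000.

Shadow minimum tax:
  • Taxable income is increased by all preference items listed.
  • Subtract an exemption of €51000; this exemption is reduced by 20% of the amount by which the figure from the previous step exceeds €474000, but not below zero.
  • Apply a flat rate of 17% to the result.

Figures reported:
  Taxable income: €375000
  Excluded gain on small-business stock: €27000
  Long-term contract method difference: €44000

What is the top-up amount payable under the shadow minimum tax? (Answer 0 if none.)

€18890

Regular tax:
  €241000 × 11% = €26510
  €101000 × 15% = €15150
  €33000 × 20% = €6600
  → €48260

Shadow minimum tax:
  Adjusted income: €375000 + €27000 + €44000 = €446000
  Exemption: €446000 ≤ €474000, so full €51000 applies
  Base: €446000 − €51000 = €395000
  €395000 × 17% = €67150

Excess of shadow minimum tax over regular tax: €67150 − €48260 = €18890.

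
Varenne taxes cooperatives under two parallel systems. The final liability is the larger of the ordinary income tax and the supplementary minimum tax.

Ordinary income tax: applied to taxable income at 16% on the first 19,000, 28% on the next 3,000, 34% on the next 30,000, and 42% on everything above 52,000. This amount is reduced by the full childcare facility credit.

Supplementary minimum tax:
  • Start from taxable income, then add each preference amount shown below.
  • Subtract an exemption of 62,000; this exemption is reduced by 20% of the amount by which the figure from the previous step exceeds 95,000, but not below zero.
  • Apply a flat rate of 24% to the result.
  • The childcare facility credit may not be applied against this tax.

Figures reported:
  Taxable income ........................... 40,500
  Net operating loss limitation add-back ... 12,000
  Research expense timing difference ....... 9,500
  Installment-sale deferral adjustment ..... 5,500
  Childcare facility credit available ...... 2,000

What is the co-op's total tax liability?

Supplementary minimum tax:
  Adjusted income: 40,500 + 12,000 + 9,500 + 5,500 = 67,500
  Exemption: 67,500 ≤ 95,000, so full 62,000 applies
  Base: 67,500 − 62,000 = 5,500
  5,500 × 24% = 1,320

Ordinary income tax:
  19,000 × 16% = 3,040
  3,000 × 28% = 840
  18,500 × 34% = 6,290
  → 10,170
  Less childcare facility credit 2,000 → 8,170

8,170 > 1,320, so the ordinary income tax governs.

8,170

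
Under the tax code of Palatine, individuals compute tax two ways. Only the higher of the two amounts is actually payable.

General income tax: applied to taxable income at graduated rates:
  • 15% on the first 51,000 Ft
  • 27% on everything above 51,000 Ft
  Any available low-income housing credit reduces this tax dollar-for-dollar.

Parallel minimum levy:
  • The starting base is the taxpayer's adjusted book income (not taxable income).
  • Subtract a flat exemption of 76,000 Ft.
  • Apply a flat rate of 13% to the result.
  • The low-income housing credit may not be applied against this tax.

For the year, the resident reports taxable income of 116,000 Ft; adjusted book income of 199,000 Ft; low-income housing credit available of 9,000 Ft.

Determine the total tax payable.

16,200 Ft

Parallel minimum levy:
  Base (adjusted book income): 199,000 Ft
  Less exemption 76,000 Ft → base 123,000 Ft
  123,000 Ft × 13% = 15,990 Ft

General income tax:
  51,000 Ft × 15% = 7,650 Ft
  65,000 Ft × 27% = 17,550 Ft
  → 25,200 Ft
  Less low-income housing credit 9,000 Ft → 16,200 Ft

16,200 Ft > 15,990 Ft, so the general income tax governs.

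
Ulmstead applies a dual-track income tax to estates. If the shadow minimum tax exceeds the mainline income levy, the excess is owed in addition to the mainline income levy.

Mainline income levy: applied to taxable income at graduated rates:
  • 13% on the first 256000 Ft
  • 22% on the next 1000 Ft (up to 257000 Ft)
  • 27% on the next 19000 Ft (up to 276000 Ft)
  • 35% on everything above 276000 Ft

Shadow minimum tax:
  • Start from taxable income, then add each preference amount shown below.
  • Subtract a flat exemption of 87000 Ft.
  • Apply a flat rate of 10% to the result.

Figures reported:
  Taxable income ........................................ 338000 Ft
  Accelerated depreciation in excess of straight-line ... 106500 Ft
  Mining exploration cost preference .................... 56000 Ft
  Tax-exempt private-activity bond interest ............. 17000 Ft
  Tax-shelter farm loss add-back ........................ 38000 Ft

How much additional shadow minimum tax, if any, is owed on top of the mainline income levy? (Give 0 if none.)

0 Ft

Shadow minimum tax:
  Adjusted income: 338000 Ft + 106500 Ft + 56000 Ft + 17000 Ft + 38000 Ft = 555500 Ft
  Less exemption 87000 Ft → base 468500 Ft
  468500 Ft × 10% = 46850 Ft

Mainline income levy:
  256000 Ft × 13% = 33280 Ft
  1000 Ft × 22% = 220 Ft
  19000 Ft × 27% = 5130 Ft
  62000 Ft × 35% = 21700 Ft
  → 60330 Ft

46850 Ft ≤ 60330 Ft, so no add-on is due.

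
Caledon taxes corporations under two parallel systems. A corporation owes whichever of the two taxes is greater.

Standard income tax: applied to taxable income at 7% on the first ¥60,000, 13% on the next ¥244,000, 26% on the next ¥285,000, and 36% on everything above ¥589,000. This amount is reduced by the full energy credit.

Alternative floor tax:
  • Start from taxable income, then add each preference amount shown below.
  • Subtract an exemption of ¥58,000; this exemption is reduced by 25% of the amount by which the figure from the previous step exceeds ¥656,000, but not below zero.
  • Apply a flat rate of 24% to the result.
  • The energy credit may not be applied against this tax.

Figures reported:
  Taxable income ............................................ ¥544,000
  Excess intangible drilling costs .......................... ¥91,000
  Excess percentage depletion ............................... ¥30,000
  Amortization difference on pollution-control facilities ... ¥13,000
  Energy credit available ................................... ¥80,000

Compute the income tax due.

Alternative floor tax:
  Adjusted income: ¥544,000 + ¥91,000 + ¥30,000 + ¥13,000 = ¥678,000
  Exemption: ¥58,000 − 25% × (¥678,000 − ¥656,000) = ¥58,000 − ¥5,500 = ¥52,500
  Base: ¥678,000 − ¥52,500 = ¥625,500
  ¥625,500 × 24% = ¥150,120

Standard income tax:
  ¥60,000 × 7% = ¥4,200
  ¥244,000 × 13% = ¥31,720
  ¥240,000 × 26% = ¥62,400
  → ¥98,320
  Less energy credit ¥80,000 → ¥18,320

¥150,120 > ¥18,320, so the alternative floor tax is the binding amount.

¥150,120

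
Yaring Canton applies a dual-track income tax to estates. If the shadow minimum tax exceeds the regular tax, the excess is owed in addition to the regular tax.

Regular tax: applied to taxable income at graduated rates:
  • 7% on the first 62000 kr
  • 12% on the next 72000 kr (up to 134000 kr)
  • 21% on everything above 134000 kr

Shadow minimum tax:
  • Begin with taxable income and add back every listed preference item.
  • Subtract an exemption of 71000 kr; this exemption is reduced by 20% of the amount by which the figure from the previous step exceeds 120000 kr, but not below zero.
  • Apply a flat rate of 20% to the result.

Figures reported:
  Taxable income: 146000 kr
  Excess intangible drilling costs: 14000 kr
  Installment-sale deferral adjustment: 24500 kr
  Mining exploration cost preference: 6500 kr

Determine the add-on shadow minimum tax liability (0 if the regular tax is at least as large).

11340 kr

Regular tax:
  62000 kr × 7% = 4340 kr
  72000 kr × 12% = 8640 kr
  12000 kr × 21% = 2520 kr
  → 15500 kr

Shadow minimum tax:
  Adjusted income: 146000 kr + 14000 kr + 24500 kr + 6500 kr = 191000 kr
  Exemption: 71000 kr − 20% × (191000 kr − 120000 kr) = 71000 kr − 14200 kr = 56800 kr
  Base: 191000 kr − 56800 kr = 134200 kr
  134200 kr × 20% = 26840 kr

Excess of shadow minimum tax over regular tax: 26840 kr − 15500 kr = 11340 kr.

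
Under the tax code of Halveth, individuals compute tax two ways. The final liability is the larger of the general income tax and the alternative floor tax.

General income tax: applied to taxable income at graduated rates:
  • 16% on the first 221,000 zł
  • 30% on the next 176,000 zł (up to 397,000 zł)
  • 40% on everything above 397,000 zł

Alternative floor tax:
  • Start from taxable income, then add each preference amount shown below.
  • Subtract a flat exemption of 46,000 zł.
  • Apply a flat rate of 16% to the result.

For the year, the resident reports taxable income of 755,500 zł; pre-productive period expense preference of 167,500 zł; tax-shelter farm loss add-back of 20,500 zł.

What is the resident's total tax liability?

General income tax:
  221,000 zł × 16% = 35,360 zł
  176,000 zł × 30% = 52,800 zł
  358,500 zł × 40% = 143,400 zł
  → 231,560 zł

Alternative floor tax:
  Adjusted income: 755,500 zł + 167,500 zł + 20,500 zł = 943,500 zł
  Less exemption 46,000 zł → base 897,500 zł
  897,500 zł × 16% = 143,600 zł

231,560 zł > 143,600 zł, so the general income tax governs.

231,560 zł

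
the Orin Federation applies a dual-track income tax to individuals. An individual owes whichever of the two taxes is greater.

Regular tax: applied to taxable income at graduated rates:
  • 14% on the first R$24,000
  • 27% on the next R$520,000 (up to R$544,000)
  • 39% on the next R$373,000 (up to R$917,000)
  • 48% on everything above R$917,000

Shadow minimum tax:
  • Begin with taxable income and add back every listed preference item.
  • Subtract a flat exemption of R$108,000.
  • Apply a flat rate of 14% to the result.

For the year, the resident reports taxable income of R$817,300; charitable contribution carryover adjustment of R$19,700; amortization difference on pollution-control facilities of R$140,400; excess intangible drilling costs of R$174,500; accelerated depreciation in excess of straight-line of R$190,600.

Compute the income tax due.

Regular tax:
  R$24,000 × 14% = R$3,360
  R$520,000 × 27% = R$140,400
  R$273,300 × 39% = R$106,587
  → R$250,347

Shadow minimum tax:
  Adjusted income: R$817,300 + R$19,700 + R$140,400 + R$174,500 + R$190,600 = R$1,342,500
  Less exemption R$108,000 → base R$1,234,500
  R$1,234,500 × 14% = R$172,830

R$250,347 > R$172,830, so the regular tax governs.

R$250,347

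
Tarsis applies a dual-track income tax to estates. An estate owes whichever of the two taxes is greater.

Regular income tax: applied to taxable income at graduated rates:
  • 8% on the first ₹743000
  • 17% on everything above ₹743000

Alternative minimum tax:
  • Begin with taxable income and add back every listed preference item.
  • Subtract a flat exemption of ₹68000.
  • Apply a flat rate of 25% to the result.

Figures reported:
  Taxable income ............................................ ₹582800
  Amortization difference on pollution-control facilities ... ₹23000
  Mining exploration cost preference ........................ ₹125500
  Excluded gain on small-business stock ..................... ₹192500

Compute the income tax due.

₹213950

Alternative minimum tax:
  Adjusted income: ₹582800 + ₹23000 + ₹125500 + ₹192500 = ₹923800
  Less exemption ₹68000 → base ₹855800
  ₹855800 × 25% = ₹213950

Regular income tax:
  ₹582800 × 8% = ₹46624

₹213950 > ₹46624, so the alternative minimum tax is the binding amount.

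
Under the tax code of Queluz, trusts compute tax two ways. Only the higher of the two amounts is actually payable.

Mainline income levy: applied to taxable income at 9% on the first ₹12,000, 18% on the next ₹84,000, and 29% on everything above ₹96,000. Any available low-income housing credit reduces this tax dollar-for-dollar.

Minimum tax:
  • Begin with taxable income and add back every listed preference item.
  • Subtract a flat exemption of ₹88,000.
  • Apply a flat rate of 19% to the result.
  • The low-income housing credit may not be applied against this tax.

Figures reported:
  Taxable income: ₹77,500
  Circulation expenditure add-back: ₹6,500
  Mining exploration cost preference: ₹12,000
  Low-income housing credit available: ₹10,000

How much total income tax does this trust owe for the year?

Minimum tax:
  Adjusted income: ₹77,500 + ₹6,500 + ₹12,000 = ₹96,000
  Less exemption ₹88,000 → base ₹8,000
  ₹8,000 × 19% = ₹1,520

Mainline income levy:
  ₹12,000 × 9% = ₹1,080
  ₹65,500 × 18% = ₹11,790
  → ₹12,870
  Less low-income housing credit ₹10,000 → ₹2,870

₹2,870 > ₹1,520, so the mainline income levy governs.

₹2,870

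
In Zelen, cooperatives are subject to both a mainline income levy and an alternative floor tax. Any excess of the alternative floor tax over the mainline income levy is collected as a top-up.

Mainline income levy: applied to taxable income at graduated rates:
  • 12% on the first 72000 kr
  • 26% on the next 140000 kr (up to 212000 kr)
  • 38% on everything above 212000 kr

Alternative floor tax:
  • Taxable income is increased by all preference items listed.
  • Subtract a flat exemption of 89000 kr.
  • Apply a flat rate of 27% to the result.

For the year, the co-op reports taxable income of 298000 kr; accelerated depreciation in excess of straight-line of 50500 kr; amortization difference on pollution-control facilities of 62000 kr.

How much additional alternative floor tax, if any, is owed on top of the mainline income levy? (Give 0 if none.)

9085 kr

Mainline income levy:
  72000 kr × 12% = 8640 kr
  140000 kr × 26% = 36400 kr
  86000 kr × 38% = 32680 kr
  → 77720 kr

Alternative floor tax:
  Adjusted income: 298000 kr + 50500 kr + 62000 kr = 410500 kr
  Less exemption 89000 kr → base 321500 kr
  321500 kr × 27% = 86805 kr

Excess of alternative floor tax over mainline income levy: 86805 kr − 77720 kr = 9085 kr.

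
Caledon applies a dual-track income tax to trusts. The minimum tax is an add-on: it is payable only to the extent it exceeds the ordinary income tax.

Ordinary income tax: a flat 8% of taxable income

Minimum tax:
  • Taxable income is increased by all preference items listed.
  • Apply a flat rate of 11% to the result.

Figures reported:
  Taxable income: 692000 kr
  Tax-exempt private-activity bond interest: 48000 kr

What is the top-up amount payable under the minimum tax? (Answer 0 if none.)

26040 kr

Ordinary income tax:
  692000 kr × 8% = 55360 kr

Minimum tax:
  Adjusted income: 692000 kr + 48000 kr = 740000 kr
  740000 kr × 11% = 81400 kr

Excess of minimum tax over ordinary income tax: 81400 kr − 55360 kr = 26040 kr.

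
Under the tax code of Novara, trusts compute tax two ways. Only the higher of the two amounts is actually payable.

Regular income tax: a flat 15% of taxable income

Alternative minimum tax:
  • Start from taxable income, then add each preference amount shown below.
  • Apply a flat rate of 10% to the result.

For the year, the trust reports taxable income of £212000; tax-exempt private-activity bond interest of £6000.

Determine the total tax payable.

£31800

Alternative minimum tax:
  Adjusted income: £212000 + £6000 = £218000
  £218000 × 10% = £21800

Regular income tax:
  £212000 × 15% = £31800

£31800 > £21800, so the regular income tax governs.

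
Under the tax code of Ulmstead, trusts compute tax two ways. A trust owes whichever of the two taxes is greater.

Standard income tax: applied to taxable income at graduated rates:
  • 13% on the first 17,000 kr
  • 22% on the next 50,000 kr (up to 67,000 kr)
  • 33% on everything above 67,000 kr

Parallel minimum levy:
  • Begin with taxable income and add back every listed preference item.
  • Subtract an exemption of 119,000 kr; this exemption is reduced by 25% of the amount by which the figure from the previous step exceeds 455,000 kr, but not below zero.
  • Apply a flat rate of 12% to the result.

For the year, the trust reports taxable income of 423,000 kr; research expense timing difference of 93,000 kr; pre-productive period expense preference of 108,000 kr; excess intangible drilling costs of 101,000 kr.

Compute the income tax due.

Parallel minimum levy:
  Adjusted income: 423,000 kr + 93,000 kr + 108,000 kr + 101,000 kr = 725,000 kr
  Exemption: 119,000 kr − 25% × (725,000 kr − 455,000 kr) = 119,000 kr − 67,500 kr = 51,500 kr
  Base: 725,000 kr − 51,500 kr = 673,500 kr
  673,500 kr × 12% = 80,820 kr

Standard income tax:
  17,000 kr × 13% = 2,210 kr
  50,000 kr × 22% = 11,000 kr
  356,000 kr × 33% = 117,480 kr
  → 130,690 kr

130,690 kr > 80,820 kr, so the standard income tax governs.

130,690 kr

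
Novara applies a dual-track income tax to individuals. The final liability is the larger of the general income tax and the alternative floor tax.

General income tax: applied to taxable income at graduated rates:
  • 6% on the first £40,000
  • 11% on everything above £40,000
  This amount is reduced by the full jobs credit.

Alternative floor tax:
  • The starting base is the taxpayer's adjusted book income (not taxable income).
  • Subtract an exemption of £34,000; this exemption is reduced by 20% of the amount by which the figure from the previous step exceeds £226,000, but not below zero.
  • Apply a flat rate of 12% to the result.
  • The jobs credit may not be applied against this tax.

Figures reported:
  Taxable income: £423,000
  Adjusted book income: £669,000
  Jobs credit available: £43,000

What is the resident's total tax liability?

Alternative floor tax:
  Base (adjusted book income): £669,000
  Exemption: 20% × (£669,000 − £226,000) = £88,600 ≥ £34,000, so the exemption is fully phased out
  Base: £669,000 − £0 = £669,000
  £669,000 × 12% = £80,280

General income tax:
  £40,000 × 6% = £2,400
  £383,000 × 11% = £42,130
  → £44,530
  Less jobs credit £43,000 → £1,530

£80,280 > £1,530, so the alternative floor tax is the binding amount.

£80,280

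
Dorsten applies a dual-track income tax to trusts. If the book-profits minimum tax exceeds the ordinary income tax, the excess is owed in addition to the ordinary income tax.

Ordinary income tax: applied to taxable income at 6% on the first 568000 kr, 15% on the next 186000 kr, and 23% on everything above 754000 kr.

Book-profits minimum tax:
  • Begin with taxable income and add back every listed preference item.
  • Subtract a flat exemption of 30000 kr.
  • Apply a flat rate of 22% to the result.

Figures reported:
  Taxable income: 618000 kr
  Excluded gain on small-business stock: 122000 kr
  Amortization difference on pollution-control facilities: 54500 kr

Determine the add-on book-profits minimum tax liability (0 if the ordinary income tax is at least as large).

Ordinary income tax:
  568000 kr × 6% = 34080 kr
  50000 kr × 15% = 7500 kr
  → 41580 kr

Book-profits minimum tax:
  Adjusted income: 618000 kr + 122000 kr + 54500 kr = 794500 kr
  Less exemption 30000 kr → base 764500 kr
  764500 kr × 22% = 168190 kr

Excess of book-profits minimum tax over ordinary income tax: 168190 kr − 41580 kr = 126610 kr.

126610 kr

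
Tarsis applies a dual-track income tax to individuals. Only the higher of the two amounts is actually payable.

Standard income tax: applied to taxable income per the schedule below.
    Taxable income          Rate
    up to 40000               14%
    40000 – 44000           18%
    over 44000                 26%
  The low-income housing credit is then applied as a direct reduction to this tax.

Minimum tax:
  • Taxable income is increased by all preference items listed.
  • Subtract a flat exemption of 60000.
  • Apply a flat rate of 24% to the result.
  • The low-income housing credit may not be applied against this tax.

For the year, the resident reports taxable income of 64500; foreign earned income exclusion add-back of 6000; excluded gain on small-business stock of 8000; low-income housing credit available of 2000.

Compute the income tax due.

Standard income tax:
  40000 × 14% = 5600
  4000 × 18% = 720
  20500 × 26% = 5330
  → 11650
  Less low-income housing credit 2000 → 9650

Minimum tax:
  Adjusted income: 64500 + 6000 + 8000 = 78500
  Less exemption 60000 → base 18500
  18500 × 24% = 4440

9650 > 4440, so the standard income tax governs.

9650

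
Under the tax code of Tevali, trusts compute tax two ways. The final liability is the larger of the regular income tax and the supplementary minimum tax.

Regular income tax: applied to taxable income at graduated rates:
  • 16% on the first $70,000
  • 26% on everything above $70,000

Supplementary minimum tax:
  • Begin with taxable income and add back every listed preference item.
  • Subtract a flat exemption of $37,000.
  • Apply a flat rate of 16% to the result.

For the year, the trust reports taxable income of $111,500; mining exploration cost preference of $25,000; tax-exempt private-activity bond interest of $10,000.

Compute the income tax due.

Regular income tax:
  $70,000 × 16% = $11,200
  $41,500 × 26% = $10,790
  → $21,990

Supplementary minimum tax:
  Adjusted income: $111,500 + $25,000 + $10,000 = $146,500
  Less exemption $37,000 → base $109,500
  $109,500 × 16% = $17,520

$21,990 > $17,520, so the regular income tax governs.

$21,990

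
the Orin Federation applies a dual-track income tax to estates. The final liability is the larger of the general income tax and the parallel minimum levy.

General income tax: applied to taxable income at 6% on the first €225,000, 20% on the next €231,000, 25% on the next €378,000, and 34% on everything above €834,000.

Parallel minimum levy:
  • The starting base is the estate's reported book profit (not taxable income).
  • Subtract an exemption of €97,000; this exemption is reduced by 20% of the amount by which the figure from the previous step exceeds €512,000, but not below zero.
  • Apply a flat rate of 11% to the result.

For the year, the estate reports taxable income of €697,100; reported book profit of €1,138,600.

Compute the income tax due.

€125,246

Parallel minimum levy:
  Base (reported book profit): €1,138,600
  Exemption: 20% × (€1,138,600 − €512,000) = €125,320 ≥ €97,000, so the exemption is fully phased out
  Base: €1,138,600 − €0 = €1,138,600
  €1,138,600 × 11% = €125,246

General income tax:
  €225,000 × 6% = €13,500
  €231,000 × 20% = €46,200
  €241,100 × 25% = €60,275
  → €119,975

€125,246 > €119,975, so the parallel minimum levy is the binding amount.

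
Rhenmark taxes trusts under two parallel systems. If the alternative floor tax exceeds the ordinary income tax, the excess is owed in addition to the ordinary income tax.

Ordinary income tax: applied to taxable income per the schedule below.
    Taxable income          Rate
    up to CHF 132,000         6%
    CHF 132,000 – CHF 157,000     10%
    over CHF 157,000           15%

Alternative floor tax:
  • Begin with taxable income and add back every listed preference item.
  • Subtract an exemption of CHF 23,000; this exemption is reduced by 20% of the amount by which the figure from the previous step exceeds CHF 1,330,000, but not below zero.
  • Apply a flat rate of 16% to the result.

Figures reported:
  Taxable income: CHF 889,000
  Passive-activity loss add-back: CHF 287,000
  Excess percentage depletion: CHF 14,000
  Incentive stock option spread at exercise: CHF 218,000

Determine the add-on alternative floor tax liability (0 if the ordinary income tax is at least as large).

CHF 103,876

Ordinary income tax:
  CHF 132,000 × 6% = CHF 7,920
  CHF 25,000 × 10% = CHF 2,500
  CHF 732,000 × 15% = CHF 109,800
  → CHF 120,220

Alternative floor tax:
  Adjusted income: CHF 889,000 + CHF 287,000 + CHF 14,000 + CHF 218,000 = CHF 1,408,000
  Exemption: CHF 23,000 − 20% × (CHF 1,408,000 − CHF 1,330,000) = CHF 23,000 − CHF 15,600 = CHF 7,400
  Base: CHF 1,408,000 − CHF 7,400 = CHF 1,400,600
  CHF 1,400,600 × 16% = CHF 224,096

Excess of alternative floor tax over ordinary income tax: CHF 224,096 − CHF 120,220 = CHF 103,876.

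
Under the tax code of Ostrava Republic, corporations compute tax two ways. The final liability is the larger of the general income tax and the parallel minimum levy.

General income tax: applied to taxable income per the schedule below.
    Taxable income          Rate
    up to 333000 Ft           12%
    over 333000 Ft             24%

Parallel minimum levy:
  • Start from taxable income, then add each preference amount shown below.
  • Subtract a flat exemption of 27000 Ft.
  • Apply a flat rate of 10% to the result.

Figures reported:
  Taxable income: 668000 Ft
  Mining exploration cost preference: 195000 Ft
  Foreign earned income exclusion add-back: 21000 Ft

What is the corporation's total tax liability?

120360 Ft

General income tax:
  333000 Ft × 12% = 39960 Ft
  335000 Ft × 24% = 80400 Ft
  → 120360 Ft

Parallel minimum levy:
  Adjusted income: 668000 Ft + 195000 Ft + 21000 Ft = 884000 Ft
  Less exemption 27000 Ft → base 857000 Ft
  857000 Ft × 10% = 85700 Ft

120360 Ft > 85700 Ft, so the general income tax governs.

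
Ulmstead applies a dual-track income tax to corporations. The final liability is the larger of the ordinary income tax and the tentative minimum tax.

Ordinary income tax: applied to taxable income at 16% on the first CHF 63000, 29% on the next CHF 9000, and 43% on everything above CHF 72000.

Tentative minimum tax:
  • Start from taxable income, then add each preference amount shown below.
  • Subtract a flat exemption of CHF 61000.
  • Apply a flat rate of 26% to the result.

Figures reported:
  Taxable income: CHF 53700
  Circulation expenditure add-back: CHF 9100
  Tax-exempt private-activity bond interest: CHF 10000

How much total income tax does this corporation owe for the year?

Tentative minimum tax:
  Adjusted income: CHF 53700 + CHF 9100 + CHF 10000 = CHF 72800
  Less exemption CHF 61000 → base CHF 11800
  CHF 11800 × 26% = CHF 3068

Ordinary income tax:
  CHF 53700 × 16% = CHF 8592

CHF 8592 > CHF 3068, so the ordinary income tax governs.

CHF 8592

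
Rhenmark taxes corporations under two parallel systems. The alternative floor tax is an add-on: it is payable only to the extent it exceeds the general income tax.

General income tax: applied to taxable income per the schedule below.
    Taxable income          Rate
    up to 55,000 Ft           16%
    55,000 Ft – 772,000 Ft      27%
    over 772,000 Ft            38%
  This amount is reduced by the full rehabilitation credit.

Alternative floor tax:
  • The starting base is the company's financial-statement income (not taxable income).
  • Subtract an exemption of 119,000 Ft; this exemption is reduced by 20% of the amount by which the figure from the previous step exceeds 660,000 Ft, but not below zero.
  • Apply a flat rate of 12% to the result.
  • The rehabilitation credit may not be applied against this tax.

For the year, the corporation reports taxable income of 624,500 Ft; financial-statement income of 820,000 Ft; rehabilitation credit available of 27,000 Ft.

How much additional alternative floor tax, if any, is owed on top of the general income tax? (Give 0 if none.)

0 Ft

General income tax:
  55,000 Ft × 16% = 8,800 Ft
  569,500 Ft × 27% = 153,765 Ft
  → 162,565 Ft
  Less rehabilitation credit 27,000 Ft → 135,565 Ft

Alternative floor tax:
  Base (financial-statement income): 820,000 Ft
  Exemption: 119,000 Ft − 20% × (820,000 Ft − 660,000 Ft) = 119,000 Ft − 32,000 Ft = 87,000 Ft
  Base: 820,000 Ft − 87,000 Ft = 733,000 Ft
  733,000 Ft × 12% = 87,960 Ft

87,960 Ft ≤ 135,565 Ft, so no add-on is due.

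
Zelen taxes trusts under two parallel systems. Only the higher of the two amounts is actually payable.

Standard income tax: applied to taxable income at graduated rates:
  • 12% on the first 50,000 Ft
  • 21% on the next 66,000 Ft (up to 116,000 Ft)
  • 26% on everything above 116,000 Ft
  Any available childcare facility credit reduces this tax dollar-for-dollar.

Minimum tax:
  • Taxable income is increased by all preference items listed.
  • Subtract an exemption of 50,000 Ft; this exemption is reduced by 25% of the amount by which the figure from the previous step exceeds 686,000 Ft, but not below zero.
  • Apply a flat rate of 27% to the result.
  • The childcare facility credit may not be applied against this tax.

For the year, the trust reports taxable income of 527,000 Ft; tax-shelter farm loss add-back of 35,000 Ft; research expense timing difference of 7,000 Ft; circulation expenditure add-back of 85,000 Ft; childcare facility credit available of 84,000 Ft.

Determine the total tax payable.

Minimum tax:
  Adjusted income: 527,000 Ft + 35,000 Ft + 7,000 Ft + 85,000 Ft = 654,000 Ft
  Exemption: 654,000 Ft ≤ 686,000 Ft, so full 50,000 Ft applies
  Base: 654,000 Ft − 50,000 Ft = 604,000 Ft
  604,000 Ft × 27% = 163,080 Ft

Standard income tax:
  50,000 Ft × 12% = 6,000 Ft
  66,000 Ft × 21% = 13,860 Ft
  411,000 Ft × 26% = 106,860 Ft
  → 126,720 Ft
  Less childcare facility credit 84,000 Ft → 42,720 Ft

163,080 Ft > 42,720 Ft, so the minimum tax is the binding amount.

163,080 Ft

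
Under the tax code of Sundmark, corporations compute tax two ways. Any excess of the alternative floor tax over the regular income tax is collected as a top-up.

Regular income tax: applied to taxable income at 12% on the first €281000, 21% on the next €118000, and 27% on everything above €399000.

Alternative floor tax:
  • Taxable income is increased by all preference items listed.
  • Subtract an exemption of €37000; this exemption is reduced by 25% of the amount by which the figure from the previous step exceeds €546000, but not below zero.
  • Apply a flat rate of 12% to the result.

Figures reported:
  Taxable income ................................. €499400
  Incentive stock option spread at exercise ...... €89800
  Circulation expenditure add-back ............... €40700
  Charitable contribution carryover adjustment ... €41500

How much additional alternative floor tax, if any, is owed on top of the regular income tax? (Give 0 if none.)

Regular income tax:
  €281000 × 12% = €33720
  €118000 × 21% = €24780
  €100400 × 27% = €27108
  → €85608

Alternative floor tax:
  Adjusted income: €499400 + €89800 + €40700 + €41500 = €671400
  Exemption: €37000 − 25% × (€671400 − €546000) = €37000 − €31350 = €5650
  Base: €671400 − €5650 = €665750
  €665750 × 12% = €79890

€79890 ≤ €85608, so no add-on is due.

€0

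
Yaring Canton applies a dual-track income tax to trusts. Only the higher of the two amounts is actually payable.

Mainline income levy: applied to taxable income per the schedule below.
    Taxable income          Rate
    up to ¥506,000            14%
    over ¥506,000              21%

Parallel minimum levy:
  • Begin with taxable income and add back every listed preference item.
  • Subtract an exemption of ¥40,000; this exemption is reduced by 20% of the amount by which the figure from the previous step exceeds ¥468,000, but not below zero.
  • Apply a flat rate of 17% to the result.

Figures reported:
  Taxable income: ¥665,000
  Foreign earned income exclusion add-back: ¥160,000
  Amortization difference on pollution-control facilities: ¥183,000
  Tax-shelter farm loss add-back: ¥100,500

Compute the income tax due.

¥188,445

Mainline income levy:
  ¥506,000 × 14% = ¥70,840
  ¥159,000 × 21% = ¥33,390
  → ¥104,230

Parallel minimum levy:
  Adjusted income: ¥665,000 + ¥160,000 + ¥183,000 + ¥100,500 = ¥1,108,500
  Exemption: 20% × (¥1,108,500 − ¥468,000) = ¥128,100 ≥ ¥40,000, so the exemption is fully phased out
  Base: ¥1,108,500 − ¥0 = ¥1,108,500
  ¥1,108,500 × 17% = ¥188,445

¥188,445 > ¥104,230, so the parallel minimum levy is the binding amount.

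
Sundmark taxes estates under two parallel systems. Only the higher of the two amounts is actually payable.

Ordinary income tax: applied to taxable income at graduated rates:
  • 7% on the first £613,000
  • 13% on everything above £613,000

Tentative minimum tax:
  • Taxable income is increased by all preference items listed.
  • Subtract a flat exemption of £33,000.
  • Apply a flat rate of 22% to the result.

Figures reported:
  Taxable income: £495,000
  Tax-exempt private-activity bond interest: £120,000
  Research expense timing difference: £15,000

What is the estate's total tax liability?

£131,340

Tentative minimum tax:
  Adjusted income: £495,000 + £120,000 + £15,000 = £630,000
  Less exemption £33,000 → base £597,000
  £597,000 × 22% = £131,340

Ordinary income tax:
  £495,000 × 7% = £34,650

£131,340 > £34,650, so the tentative minimum tax is the binding amount.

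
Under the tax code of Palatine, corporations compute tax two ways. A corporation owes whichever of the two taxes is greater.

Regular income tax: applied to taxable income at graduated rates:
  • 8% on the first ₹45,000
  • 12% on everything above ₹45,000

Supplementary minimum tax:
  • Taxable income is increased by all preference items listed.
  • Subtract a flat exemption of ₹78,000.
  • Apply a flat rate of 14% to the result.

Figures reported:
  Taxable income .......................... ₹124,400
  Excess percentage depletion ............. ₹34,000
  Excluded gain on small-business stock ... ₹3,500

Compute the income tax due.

₹13,128

Regular income tax:
  ₹45,000 × 8% = ₹3,600
  ₹79,400 × 12% = ₹9,528
  → ₹13,128

Supplementary minimum tax:
  Adjusted income: ₹124,400 + ₹34,000 + ₹3,500 = ₹161,900
  Less exemption ₹78,000 → base ₹83,900
  ₹83,900 × 14% = ₹11,746

₹13,128 > ₹11,746, so the regular income tax governs.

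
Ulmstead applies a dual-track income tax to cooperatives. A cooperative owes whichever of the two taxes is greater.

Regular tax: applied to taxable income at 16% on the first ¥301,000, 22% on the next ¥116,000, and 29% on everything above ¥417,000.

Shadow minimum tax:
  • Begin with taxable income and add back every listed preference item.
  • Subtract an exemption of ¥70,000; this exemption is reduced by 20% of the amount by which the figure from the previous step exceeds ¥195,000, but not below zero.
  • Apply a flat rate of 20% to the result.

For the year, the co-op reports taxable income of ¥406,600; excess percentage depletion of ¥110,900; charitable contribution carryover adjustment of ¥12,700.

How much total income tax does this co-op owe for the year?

Regular tax:
  ¥301,000 × 16% = ¥48,160
  ¥105,600 × 22% = ¥23,232
  → ¥71,392

Shadow minimum tax:
  Adjusted income: ¥406,600 + ¥110,900 + ¥12,700 = ¥530,200
  Exemption: ¥70,000 − 20% × (¥530,200 − ¥195,000) = ¥70,000 − ¥67,040 = ¥2,960
  Base: ¥530,200 − ¥2,960 = ¥527,240
  ¥527,240 × 20% = ¥105,448

¥105,448 > ¥71,392, so the shadow minimum tax is the binding amount.

¥105,448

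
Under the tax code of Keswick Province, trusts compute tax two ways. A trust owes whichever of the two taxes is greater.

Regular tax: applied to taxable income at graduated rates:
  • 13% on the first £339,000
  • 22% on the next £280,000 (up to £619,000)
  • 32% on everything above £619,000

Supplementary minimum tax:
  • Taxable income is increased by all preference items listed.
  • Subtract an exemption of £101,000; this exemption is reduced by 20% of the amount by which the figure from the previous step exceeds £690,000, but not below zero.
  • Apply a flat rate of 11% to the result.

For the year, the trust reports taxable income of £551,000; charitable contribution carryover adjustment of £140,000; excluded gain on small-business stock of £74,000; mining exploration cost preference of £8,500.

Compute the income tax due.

£90,710

Regular tax:
  £339,000 × 13% = £44,070
  £212,000 × 22% = £46,640
  → £90,710

Supplementary minimum tax:
  Adjusted income: £551,000 + £140,000 + £74,000 + £8,500 = £773,500
  Exemption: £101,000 − 20% × (£773,500 − £690,000) = £101,000 − £16,700 = £84,300
  Base: £773,500 − £84,300 = £689,200
  £689,200 × 11% = £75,812

£90,710 > £75,812, so the regular tax governs.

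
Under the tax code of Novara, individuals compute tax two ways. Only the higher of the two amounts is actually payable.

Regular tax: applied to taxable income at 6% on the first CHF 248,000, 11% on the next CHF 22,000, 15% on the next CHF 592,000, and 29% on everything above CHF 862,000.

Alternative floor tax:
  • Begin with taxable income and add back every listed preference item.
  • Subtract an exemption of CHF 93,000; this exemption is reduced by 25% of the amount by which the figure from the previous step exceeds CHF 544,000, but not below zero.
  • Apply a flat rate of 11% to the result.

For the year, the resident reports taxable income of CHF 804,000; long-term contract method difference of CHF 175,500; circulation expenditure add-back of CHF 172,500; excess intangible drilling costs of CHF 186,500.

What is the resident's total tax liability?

CHF 147,235

Regular tax:
  CHF 248,000 × 6% = CHF 14,880
  CHF 22,000 × 11% = CHF 2,420
  CHF 534,000 × 15% = CHF 80,100
  → CHF 97,400

Alternative floor tax:
  Adjusted income: CHF 804,000 + CHF 175,500 + CHF 172,500 + CHF 186,500 = CHF 1,338,500
  Exemption: 25% × (CHF 1,338,500 − CHF 544,000) = CHF 198,625 ≥ CHF 93,000, so the exemption is fully phased out
  Base: CHF 1,338,500 − CHF 0 = CHF 1,338,500
  CHF 1,338,500 × 11% = CHF 147,235

CHF 147,235 > CHF 97,400, so the alternative floor tax is the binding amount.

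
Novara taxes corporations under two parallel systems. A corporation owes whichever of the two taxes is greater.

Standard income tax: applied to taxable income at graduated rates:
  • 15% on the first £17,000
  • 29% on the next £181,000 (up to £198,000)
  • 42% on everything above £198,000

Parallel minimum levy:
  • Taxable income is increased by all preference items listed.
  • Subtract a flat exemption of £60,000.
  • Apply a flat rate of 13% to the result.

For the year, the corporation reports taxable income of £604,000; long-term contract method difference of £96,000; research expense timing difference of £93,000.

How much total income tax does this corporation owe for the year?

£225,560

Standard income tax:
  £17,000 × 15% = £2,550
  £181,000 × 29% = £52,490
  £406,000 × 42% = £170,520
  → £225,560

Parallel minimum levy:
  Adjusted income: £604,000 + £96,000 + £93,000 = £793,000
  Less exemption £60,000 → base £733,000
  £733,000 × 13% = £95,290

£225,560 > £95,290, so the standard income tax governs.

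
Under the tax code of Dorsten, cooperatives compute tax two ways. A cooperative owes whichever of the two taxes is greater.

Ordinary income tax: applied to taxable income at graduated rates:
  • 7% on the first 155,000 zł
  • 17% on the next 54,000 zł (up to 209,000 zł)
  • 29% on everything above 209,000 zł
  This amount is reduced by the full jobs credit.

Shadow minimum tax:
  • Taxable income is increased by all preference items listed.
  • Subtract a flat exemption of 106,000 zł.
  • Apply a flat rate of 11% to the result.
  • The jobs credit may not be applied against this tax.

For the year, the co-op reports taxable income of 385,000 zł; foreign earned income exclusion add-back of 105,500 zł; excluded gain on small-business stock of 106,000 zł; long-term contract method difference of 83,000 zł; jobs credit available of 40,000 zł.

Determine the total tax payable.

Ordinary income tax:
  155,000 zł × 7% = 10,850 zł
  54,000 zł × 17% = 9,180 zł
  176,000 zł × 29% = 51,040 zł
  → 71,070 zł
  Less jobs credit 40,000 zł → 31,070 zł

Shadow minimum tax:
  Adjusted income: 385,000 zł + 105,500 zł + 106,000 zł + 83,000 zł = 679,500 zł
  Less exemption 106,000 zł → base 573,500 zł
  573,500 zł × 11% = 63,085 zł

63,085 zł > 31,070 zł, so the shadow minimum tax is the binding amount.

63,085 zł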